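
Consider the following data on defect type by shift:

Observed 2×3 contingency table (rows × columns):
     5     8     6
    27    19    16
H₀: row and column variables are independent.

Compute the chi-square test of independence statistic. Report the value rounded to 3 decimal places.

Row totals [19, 62], col totals [32, 27, 22], n=81
χ² = (5−7.51)²/7.51 + (8−6.33)²/6.33 + (6−5.16)²/5.16 + (27−24.49)²/24.49 + (19−20.67)²/20.67 + (16−16.84)²/16.84 = 1.8446
df = 2

test statistic = 1.845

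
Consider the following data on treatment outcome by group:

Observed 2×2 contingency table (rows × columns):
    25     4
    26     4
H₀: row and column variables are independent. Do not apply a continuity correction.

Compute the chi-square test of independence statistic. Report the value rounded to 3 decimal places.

Row totals [29, 30], col totals [51, 8], n=59
χ² = (25−25.07)²/25.07 + (4−3.93)²/3.93 + (26−25.93)²/25.93 + (4−4.07)²/4.07 = 0.0027
df = 1

test statistic = 0.003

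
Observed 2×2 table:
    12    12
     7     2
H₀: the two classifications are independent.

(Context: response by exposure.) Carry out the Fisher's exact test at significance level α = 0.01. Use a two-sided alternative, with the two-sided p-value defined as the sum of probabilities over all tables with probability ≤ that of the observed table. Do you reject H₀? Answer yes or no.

Margins: r₁=24, r₂=9, c₁=19, c₂=14, n=33
p_obs = C(24,12)·C(9,7)/C(33,19); sum pmf over tables with pmf ≤ p_obs
p-value (two-sided) = 0.24092
At α=0.01: p ≥ α → fail to reject H₀

reject H₀: no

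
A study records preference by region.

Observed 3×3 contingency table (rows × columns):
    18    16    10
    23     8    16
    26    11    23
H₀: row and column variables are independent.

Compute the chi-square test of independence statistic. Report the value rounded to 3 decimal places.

Row totals [44, 47, 60], col totals [67, 35, 49], n=151
χ² = (18−19.52)²/19.52 + (16−10.20)²/10.20 + (10−14.28)²/14.28 + (23−20.85)²/20.85 + (8−10.89)²/10.89 + (16−15.25)²/15.25 + (26−26.62)²/26.62 + (11−13.91)²/13.91 + (23−19.47)²/19.47 = 6.9892
df = 4

test statistic = 6.989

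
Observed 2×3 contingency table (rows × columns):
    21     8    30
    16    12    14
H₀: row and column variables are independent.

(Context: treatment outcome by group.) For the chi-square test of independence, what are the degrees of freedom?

degrees of freedom = 2

df = (r−1)(c−1) = (2−1)·(3−1) = 2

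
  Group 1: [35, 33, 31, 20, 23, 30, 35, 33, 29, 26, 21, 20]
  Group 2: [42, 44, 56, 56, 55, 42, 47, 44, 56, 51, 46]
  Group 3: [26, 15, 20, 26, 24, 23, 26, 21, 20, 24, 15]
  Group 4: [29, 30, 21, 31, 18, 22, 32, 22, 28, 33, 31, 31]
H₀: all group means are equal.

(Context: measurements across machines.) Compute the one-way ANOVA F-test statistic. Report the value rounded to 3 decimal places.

test statistic = 56.973

Group means [28.00, 49.00, 21.82, 27.33], grand mean 31.370
SSB = Σnᵢ(x̄ᵢ−x̄)² = 4754.414; SSW = ΣΣ(x−x̄ᵢ)² = 1168.303
MSB = 4754.414/3 = 1584.8048; MSW = 1168.303/42 = 27.8167
F = MSB/MSW = 56.9731
df = (3, 42)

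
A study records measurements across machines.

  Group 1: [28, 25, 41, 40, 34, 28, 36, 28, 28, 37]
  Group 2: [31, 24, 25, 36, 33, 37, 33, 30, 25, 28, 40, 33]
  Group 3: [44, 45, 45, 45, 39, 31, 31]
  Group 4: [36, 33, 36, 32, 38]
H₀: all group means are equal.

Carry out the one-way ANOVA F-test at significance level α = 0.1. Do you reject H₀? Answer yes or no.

Group means [32.50, 31.25, 40.00, 35.00], grand mean 33.971
SSB = Σnᵢ(x̄ᵢ−x̄)² = 370.221; SSW = ΣΣ(x−x̄ᵢ)² = 862.750
MSB = 370.221/3 = 123.4069; MSW = 862.750/30 = 28.7583
F = MSB/MSW = 4.2912
df = (3, 30)
p-value (upper-tail) = 0.01238
At α=0.1: p < α → reject H₀

reject H₀: yes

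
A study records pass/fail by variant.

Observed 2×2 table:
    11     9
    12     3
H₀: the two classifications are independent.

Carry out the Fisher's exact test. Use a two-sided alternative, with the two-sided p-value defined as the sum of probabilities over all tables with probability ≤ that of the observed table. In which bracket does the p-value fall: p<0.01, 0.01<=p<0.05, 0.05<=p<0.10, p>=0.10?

Margins: r₁=20, r₂=15, c₁=23, c₂=12, n=35
p_obs = C(20,11)·C(15,12)/C(35,23); sum pmf over tables with pmf ≤ p_obs
p-value (two-sided) = 0.16292
→ bracket: p>=0.10

p-value bracket: p>=0.10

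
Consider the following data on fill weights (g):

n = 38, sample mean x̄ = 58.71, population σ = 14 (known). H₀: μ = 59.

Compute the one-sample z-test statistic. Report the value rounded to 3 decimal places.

SE = σ/√n = 14/√38 = 2.2711
z = (x̄−μ₀)/SE = (58.71−59)/2.2711 = -0.1277

test statistic = -0.128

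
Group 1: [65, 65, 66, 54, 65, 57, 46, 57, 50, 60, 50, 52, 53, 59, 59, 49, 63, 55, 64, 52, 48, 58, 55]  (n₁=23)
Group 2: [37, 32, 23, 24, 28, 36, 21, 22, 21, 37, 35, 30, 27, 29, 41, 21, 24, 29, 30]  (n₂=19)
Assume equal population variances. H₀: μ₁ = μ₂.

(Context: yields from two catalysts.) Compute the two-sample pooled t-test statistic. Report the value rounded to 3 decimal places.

x̄₁=56.609, s₁=6.103, n₁=23
x̄₂=28.789, s₂=6.232, n₂=19
s_p² = [22·6.103² + 18·6.232²]/40 = 37.9659
SE = √(s_p²·(1/23+1/19)) = 1.9102
t = (56.609−28.789)/1.9102 = 14.5634
df = 40

test statistic = 14.563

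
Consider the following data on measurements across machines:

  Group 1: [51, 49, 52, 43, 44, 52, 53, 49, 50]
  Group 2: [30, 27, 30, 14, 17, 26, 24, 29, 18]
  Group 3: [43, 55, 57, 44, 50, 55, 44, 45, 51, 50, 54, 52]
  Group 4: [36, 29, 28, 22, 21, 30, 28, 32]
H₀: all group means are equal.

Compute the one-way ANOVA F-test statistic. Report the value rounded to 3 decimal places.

Group means [49.22, 23.89, 50.00, 28.25], grand mean 39.053
SSB = Σnᵢ(x̄ᵢ−x̄)² = 5371.950; SSW = ΣΣ(x−x̄ᵢ)² = 829.944
MSB = 5371.950/3 = 1790.6501; MSW = 829.944/34 = 24.4101
F = MSB/MSW = 73.3568
df = (3, 34)

test statistic = 73.357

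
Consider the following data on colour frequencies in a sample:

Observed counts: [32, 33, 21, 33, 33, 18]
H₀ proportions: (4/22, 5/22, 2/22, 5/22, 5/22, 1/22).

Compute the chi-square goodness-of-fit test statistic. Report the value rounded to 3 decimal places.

n = 170; E_i = n·p_i = [30.91, 38.64, 15.45, 38.64, 38.64, 7.73]
χ² = (32−30.91)²/30.91 + (33−38.64)²/38.64 + (21−15.45)²/15.45 + (33−38.64)²/38.64 + (33−38.64)²/38.64 + (18−7.73)²/7.73 = 18.1518
df = 5

test statistic = 18.152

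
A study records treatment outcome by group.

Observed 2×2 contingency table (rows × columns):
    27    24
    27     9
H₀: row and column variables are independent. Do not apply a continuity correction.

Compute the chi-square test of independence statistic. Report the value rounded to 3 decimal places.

test statistic = 4.362

Row totals [51, 36], col totals [54, 33], n=87
χ² = (27−31.66)²/31.66 + (24−19.34)²/19.34 + (27−22.34)²/22.34 + (9−13.66)²/13.66 = 4.3616
df = 1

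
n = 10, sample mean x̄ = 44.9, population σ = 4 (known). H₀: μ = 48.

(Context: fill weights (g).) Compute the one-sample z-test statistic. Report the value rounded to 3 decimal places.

test statistic = -2.451

SE = σ/√n = 4/√10 = 1.2649
z = (x̄−μ₀)/SE = (44.9−48)/1.2649 = -2.4508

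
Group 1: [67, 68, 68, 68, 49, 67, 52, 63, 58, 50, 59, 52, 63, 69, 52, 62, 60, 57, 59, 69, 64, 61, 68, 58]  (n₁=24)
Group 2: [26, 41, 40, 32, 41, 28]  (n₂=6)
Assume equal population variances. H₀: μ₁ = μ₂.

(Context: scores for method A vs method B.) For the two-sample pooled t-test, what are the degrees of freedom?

degrees of freedom = 28

df = n₁ + n₂ − 2 = 24 + 6 − 2 = 28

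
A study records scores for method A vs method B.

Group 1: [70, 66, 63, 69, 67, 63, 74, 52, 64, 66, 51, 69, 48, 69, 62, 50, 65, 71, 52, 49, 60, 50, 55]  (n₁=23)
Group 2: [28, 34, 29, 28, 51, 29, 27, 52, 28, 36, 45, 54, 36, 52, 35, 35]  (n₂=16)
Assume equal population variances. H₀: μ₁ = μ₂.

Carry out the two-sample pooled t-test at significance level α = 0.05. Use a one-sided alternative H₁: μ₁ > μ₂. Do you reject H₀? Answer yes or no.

x̄₁=61.087, s₁=8.301, n₁=23
x̄₂=37.438, s₂=9.953, n₂=16
s_p² = [22·8.301² + 15·9.953²]/37 = 81.1287
SE = √(s_p²·(1/23+1/16)) = 2.9322
t = (61.087−37.438)/2.9322 = 8.0654
df = 37
p-value (one-sided, H₁ greater) = 0.00000
At α=0.05: p < α → reject H₀

reject H₀: yes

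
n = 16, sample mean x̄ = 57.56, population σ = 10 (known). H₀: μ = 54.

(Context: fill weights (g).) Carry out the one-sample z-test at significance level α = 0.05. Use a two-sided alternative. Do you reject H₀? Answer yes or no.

reject H₀: no

SE = σ/√n = 10/√16 = 2.5000
z = (x̄−μ₀)/SE = (57.56−54)/2.5000 = 1.4240
p-value (two-sided) = 0.15445
At α=0.05: p ≥ α → fail to reject H₀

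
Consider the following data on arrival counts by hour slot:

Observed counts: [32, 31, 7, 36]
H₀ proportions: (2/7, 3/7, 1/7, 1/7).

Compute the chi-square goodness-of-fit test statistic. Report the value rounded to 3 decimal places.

n = 106; E_i = n·p_i = [30.29, 45.43, 15.14, 15.14]
χ² = (32−30.29)²/30.29 + (31−45.43)²/45.43 + (7−15.14)²/15.14 + (36−15.14)²/15.14 = 37.7862
df = 3

test statistic = 37.786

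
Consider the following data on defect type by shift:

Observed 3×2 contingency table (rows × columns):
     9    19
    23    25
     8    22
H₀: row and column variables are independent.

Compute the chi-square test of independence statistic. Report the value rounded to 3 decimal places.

Row totals [28, 48, 30], col totals [40, 66], n=106
χ² = (9−10.57)²/10.57 + (19−17.43)²/17.43 + (23−18.11)²/18.11 + (25−29.89)²/29.89 + (8−11.32)²/11.32 + (22−18.68)²/18.68 = 4.0547
df = 2

test statistic = 4.055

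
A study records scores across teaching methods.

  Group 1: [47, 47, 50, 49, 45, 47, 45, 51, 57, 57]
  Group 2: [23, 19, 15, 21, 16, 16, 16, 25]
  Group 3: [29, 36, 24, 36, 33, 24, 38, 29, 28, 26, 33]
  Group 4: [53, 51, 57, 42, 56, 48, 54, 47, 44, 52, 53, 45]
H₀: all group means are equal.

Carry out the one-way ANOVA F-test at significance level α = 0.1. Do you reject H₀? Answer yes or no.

reject H₀: yes

Group means [49.50, 18.88, 30.55, 50.17], grand mean 38.634
SSB = Σnᵢ(x̄ᵢ−x̄)² = 6619.743; SSW = ΣΣ(x−x̄ᵢ)² = 779.769
MSB = 6619.743/3 = 2206.5811; MSW = 779.769/37 = 21.0748
F = MSB/MSW = 104.7022
df = (3, 37)
p-value (upper-tail) = 0.00000
At α=0.1: p < α → reject H₀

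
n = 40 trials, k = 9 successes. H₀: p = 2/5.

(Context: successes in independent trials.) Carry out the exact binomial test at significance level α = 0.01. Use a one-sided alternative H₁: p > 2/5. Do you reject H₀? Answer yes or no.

reject H₀: no

Exact binomial: n=40, k=9, p₀=2/5=0.4000
P(X≥9) from Σ C(n,i)·p₀^i·(1−p₀)^(n−i)
p-value (one-sided, H₁ greater) = 0.99394
At α=0.01: p ≥ α → fail to reject H₀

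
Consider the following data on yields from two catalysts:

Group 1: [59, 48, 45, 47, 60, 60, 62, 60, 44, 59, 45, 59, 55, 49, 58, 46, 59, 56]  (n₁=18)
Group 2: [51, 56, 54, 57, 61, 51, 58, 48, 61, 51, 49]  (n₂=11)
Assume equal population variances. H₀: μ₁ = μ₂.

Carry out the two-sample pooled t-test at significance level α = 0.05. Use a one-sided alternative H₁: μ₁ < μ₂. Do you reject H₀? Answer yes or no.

x̄₁=53.944, s₁=6.548, n₁=18
x̄₂=54.273, s₂=4.628, n₂=11
s_p² = [17·6.548² + 10·4.628²]/27 = 34.9306
SE = √(s_p²·(1/18+1/11)) = 2.2619
t = (53.944−54.273)/2.2619 = -0.1451
df = 27
p-value (one-sided, H₁ less) = 0.44284
At α=0.05: p ≥ α → fail to reject H₀

reject H₀: no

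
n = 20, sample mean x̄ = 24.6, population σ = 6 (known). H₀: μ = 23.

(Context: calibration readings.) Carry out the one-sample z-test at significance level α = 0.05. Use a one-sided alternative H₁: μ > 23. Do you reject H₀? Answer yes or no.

SE = σ/√n = 6/√20 = 1.3416
z = (x̄−μ₀)/SE = (24.6−23)/1.3416 = 1.1926
p-value (one-sided, H₁ greater) = 0.11652
At α=0.05: p ≥ α → fail to reject H₀

reject H₀: no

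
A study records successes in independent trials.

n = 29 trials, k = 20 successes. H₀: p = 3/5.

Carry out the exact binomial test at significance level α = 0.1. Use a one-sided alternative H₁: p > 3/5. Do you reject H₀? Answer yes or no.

Exact binomial: n=29, k=20, p₀=3/5=0.6000
P(X≥20) from Σ C(n,i)·p₀^i·(1−p₀)^(n−i)
p-value (one-sided, H₁ greater) = 0.21468
At α=0.1: p ≥ α → fail to reject H₀

reject H₀: no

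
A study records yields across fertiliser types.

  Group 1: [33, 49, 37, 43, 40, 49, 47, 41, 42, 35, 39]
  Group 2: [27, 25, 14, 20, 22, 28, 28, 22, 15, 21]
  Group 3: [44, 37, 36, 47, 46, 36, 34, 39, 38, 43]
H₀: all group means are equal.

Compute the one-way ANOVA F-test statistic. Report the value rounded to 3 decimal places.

Group means [41.36, 22.20, 40.00], grand mean 34.742
SSB = Σnᵢ(x̄ᵢ−x̄)² = 2331.790; SSW = ΣΣ(x−x̄ᵢ)² = 704.145
MSB = 2331.790/2 = 1165.8950; MSW = 704.145/28 = 25.1481
F = MSB/MSW = 46.3612
df = (2, 28)

test statistic = 46.361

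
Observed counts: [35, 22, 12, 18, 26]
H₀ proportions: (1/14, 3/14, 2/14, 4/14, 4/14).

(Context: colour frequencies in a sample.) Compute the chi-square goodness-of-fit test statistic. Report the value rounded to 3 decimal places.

n = 113; E_i = n·p_i = [8.07, 24.21, 16.14, 32.29, 32.29]
χ² = (35−8.07)²/8.07 + (22−24.21)²/24.21 + (12−16.14)²/16.14 + (18−32.29)²/32.29 + (26−32.29)²/32.29 = 98.6519
df = 4

test statistic = 98.652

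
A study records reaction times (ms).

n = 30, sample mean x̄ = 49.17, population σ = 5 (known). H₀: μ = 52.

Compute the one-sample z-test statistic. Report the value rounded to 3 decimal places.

test statistic = -3.100

SE = σ/√n = 5/√30 = 0.9129
z = (x̄−μ₀)/SE = (49.17−52)/0.9129 = -3.1001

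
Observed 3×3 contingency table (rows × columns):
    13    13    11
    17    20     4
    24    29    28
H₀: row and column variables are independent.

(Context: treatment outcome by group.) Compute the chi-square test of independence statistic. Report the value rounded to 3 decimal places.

Row totals [37, 41, 81], col totals [54, 62, 43], n=159
χ² = (13−12.57)²/12.57 + (13−14.43)²/14.43 + (11−10.01)²/10.01 + (17−13.92)²/13.92 + (20−15.99)²/15.99 + (4−11.09)²/11.09 + (24−27.51)²/27.51 + (29−31.58)²/31.58 + (28−21.91)²/21.91 = 8.8271
df = 4

test statistic = 8.827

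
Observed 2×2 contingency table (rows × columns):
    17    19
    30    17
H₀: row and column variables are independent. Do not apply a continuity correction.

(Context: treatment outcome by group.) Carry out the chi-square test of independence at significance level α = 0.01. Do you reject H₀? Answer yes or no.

Row totals [36, 47], col totals [47, 36], n=83
χ² = (17−20.39)²/20.39 + (19−15.61)²/15.61 + (30−26.61)²/26.61 + (17−20.39)²/20.39 = 2.2892
df = 1
p-value (upper-tail) = 0.13027
At α=0.01: p ≥ α → fail to reject H₀

reject H₀: no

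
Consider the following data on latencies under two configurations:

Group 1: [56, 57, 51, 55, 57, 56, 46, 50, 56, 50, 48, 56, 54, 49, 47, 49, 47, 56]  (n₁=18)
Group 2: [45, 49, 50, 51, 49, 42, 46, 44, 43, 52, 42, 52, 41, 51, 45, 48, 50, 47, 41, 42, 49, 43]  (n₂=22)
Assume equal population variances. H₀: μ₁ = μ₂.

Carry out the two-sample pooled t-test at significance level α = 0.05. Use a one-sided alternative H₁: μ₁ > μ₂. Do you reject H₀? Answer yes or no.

x̄₁=52.222, s₁=3.993, n₁=18
x̄₂=46.455, s₂=3.801, n₂=22
s_p² = [17·3.993² + 21·3.801²]/38 = 15.1201
SE = √(s_p²·(1/18+1/22)) = 1.2358
t = (52.222−46.455)/1.2358 = 4.6670
df = 38
p-value (one-sided, H₁ greater) = 0.00002
At α=0.05: p < α → reject H₀

reject H₀: yes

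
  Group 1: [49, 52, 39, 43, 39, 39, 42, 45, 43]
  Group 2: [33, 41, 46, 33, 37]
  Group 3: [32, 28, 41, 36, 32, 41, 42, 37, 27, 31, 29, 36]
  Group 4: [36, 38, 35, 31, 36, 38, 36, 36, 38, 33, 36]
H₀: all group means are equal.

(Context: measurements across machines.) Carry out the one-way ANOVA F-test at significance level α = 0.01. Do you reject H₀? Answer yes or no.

Group means [43.44, 38.00, 34.33, 35.73], grand mean 37.459
SSB = Σnᵢ(x̄ᵢ−x̄)² = 474.118; SSW = ΣΣ(x−x̄ᵢ)² = 643.071
MSB = 474.118/3 = 158.0395; MSW = 643.071/33 = 19.4870
F = MSB/MSW = 8.1100
df = (3, 33)
p-value (upper-tail) = 0.00035
At α=0.01: p < α → reject H₀

reject H₀: yes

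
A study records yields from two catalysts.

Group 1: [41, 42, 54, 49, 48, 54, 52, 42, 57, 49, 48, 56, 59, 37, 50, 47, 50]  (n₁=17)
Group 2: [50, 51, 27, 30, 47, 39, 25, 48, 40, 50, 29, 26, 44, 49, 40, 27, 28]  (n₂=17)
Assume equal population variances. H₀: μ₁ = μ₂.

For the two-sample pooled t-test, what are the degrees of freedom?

df = n₁ + n₂ − 2 = 17 + 17 − 2 = 32

degrees of freedom = 32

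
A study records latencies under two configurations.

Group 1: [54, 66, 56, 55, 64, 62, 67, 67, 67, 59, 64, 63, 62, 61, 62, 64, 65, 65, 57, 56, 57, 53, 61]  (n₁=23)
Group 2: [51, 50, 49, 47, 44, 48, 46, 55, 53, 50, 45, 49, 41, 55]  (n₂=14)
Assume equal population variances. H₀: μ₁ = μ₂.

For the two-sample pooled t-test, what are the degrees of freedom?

degrees of freedom = 35

df = n₁ + n₂ − 2 = 23 + 14 − 2 = 35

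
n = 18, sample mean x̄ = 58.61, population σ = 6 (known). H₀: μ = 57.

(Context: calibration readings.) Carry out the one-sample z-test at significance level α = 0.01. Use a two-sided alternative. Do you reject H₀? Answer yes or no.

reject H₀: no

SE = σ/√n = 6/√18 = 1.4142
z = (x̄−μ₀)/SE = (58.61−57)/1.4142 = 1.1384
p-value (two-sided) = 0.25494
At α=0.01: p ≥ α → fail to reject H₀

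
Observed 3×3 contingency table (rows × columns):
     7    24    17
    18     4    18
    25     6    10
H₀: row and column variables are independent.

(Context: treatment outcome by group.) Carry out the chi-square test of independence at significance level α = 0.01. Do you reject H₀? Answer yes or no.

reject H₀: yes

Row totals [48, 40, 41], col totals [50, 34, 45], n=129
χ² = (7−18.60)²/18.60 + (24−12.65)²/12.65 + (17−16.74)²/16.74 + (18−15.50)²/15.50 + (4−10.54)²/10.54 + (18−13.95)²/13.95 + (25−15.89)²/15.89 + (6−10.81)²/10.81 + (10−14.30)²/14.30 = 31.7111
df = 4
p-value (upper-tail) = 0.00000
At α=0.01: p < α → reject H₀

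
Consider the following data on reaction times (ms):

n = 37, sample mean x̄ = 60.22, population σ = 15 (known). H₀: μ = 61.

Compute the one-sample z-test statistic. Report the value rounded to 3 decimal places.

SE = σ/√n = 15/√37 = 2.4660
z = (x̄−μ₀)/SE = (60.22−61)/2.4660 = -0.3163

test statistic = -0.316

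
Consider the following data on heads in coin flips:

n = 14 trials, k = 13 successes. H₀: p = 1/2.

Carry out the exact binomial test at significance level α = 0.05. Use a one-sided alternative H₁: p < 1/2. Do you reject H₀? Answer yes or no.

reject H₀: no

Exact binomial: n=14, k=13, p₀=1/2=0.5000
P(X≤13) from Σ C(n,i)·p₀^i·(1−p₀)^(n−i)
p-value (one-sided, H₁ less) = 0.99994
At α=0.05: p ≥ α → fail to reject H₀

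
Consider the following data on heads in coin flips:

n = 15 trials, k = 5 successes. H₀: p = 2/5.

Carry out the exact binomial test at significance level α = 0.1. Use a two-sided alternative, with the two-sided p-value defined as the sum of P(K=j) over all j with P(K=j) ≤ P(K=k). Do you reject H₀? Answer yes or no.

reject H₀: no

Exact binomial: n=15, k=5, p₀=2/5=0.4000
P(X=j) = C(n,j)·p₀^j·(1−p₀)^(n−j); p = Σ P(X=j) over j with P(X=j) ≤ P(X=5)
p-value (two-sided) = 0.79340
At α=0.1: p ≥ α → fail to reject H₀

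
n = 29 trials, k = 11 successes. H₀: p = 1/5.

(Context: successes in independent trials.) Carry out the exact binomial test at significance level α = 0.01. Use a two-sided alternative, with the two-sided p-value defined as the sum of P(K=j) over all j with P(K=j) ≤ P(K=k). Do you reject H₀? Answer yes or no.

Exact binomial: n=29, k=11, p₀=1/5=0.2000
P(X=j) = C(n,j)·p₀^j·(1−p₀)^(n−j); p = Σ P(X=j) over j with P(X=j) ≤ P(X=11)
p-value (two-sided) = 0.03247
At α=0.01: p ≥ α → fail to reject H₀

reject H₀: no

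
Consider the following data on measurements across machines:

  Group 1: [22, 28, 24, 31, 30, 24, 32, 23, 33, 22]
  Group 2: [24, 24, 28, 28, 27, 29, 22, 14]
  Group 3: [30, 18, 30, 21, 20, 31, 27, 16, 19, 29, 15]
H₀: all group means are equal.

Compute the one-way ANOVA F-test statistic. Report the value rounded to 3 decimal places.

Group means [26.90, 24.50, 23.27], grand mean 24.862
SSB = Σnᵢ(x̄ᵢ−x̄)² = 70.366; SSW = ΣΣ(x−x̄ᵢ)² = 719.082
MSB = 70.366/2 = 35.1832; MSW = 719.082/26 = 27.6570
F = MSB/MSW = 1.2721
df = (2, 26)

test statistic = 1.272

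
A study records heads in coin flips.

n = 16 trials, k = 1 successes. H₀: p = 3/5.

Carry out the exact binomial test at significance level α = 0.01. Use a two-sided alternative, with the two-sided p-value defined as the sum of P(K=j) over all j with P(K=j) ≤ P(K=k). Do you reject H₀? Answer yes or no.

reject H₀: yes

Exact binomial: n=16, k=1, p₀=3/5=0.6000
P(X=j) = C(n,j)·p₀^j·(1−p₀)^(n−j); p = Σ P(X=j) over j with P(X=j) ≤ P(X=1)
p-value (two-sided) = 0.00001
At α=0.01: p < α → reject H₀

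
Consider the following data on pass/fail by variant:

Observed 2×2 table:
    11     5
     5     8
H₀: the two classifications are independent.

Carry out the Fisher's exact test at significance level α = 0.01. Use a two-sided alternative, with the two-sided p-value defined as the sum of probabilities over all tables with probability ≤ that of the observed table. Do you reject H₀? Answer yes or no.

reject H₀: no

Margins: r₁=16, r₂=13, c₁=16, c₂=13, n=29
p_obs = C(16,11)·C(13,5)/C(29,16); sum pmf over tables with pmf ≤ p_obs
p-value (two-sided) = 0.14364
At α=0.01: p ≥ α → fail to reject H₀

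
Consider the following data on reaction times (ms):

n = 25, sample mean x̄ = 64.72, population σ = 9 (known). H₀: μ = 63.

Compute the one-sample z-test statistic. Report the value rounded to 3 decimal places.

SE = σ/√n = 9/√25 = 1.8000
z = (x̄−μ₀)/SE = (64.72−63)/1.8000 = 0.9556

test statistic = 0.956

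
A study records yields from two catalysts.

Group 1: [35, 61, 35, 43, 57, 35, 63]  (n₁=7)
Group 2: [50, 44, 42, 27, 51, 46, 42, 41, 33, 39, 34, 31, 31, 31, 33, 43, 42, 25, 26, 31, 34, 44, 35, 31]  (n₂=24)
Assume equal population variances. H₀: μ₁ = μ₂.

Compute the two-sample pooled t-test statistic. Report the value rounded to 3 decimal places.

x̄₁=47.000, s₁=12.910, n₁=7
x̄₂=36.917, s₂=7.442, n₂=24
s_p² = [6·12.910² + 23·7.442²]/29 = 78.4080
SE = √(s_p²·(1/7+1/24)) = 3.8037
t = (47.000−36.917)/3.8037 = 2.6509
df = 29

test statistic = 2.651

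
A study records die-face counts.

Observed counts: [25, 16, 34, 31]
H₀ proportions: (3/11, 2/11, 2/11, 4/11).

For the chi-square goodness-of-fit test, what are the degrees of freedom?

df = k − 1 = 4 − 1 = 3

degrees of freedom = 3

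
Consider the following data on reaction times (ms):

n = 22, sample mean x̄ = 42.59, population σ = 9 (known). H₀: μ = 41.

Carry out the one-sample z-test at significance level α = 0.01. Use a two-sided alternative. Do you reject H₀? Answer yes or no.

SE = σ/√n = 9/√22 = 1.9188
z = (x̄−μ₀)/SE = (42.59−41)/1.9188 = 0.8286
p-value (two-sided) = 0.40731
At α=0.01: p ≥ α → fail to reject H₀

reject H₀: no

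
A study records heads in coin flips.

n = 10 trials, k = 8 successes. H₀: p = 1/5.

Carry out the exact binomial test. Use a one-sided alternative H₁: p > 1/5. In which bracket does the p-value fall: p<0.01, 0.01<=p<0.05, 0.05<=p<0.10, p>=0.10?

Exact binomial: n=10, k=8, p₀=1/5=0.2000
P(X≥8) from Σ C(n,i)·p₀^i·(1−p₀)^(n−i)
p-value (one-sided, H₁ greater) = 0.00008
→ bracket: p<0.01

p-value bracket: p<0.01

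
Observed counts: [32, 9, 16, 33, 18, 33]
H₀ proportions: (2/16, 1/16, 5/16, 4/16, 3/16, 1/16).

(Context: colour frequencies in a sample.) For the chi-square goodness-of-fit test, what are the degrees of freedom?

degrees of freedom = 5

df = k − 1 = 6 − 1 = 5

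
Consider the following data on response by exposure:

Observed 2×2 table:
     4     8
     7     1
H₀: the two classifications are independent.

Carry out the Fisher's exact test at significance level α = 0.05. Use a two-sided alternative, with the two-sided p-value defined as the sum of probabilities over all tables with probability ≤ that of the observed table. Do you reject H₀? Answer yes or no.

reject H₀: yes

Margins: r₁=12, r₂=8, c₁=11, c₂=9, n=20
p_obs = C(12,4)·C(8,7)/C(20,11); sum pmf over tables with pmf ≤ p_obs
p-value (two-sided) = 0.02810
At α=0.05: p < α → reject H₀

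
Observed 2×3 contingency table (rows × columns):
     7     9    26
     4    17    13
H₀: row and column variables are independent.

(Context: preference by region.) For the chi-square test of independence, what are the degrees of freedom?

df = (r−1)(c−1) = (2−1)·(3−1) = 2

degrees of freedom = 2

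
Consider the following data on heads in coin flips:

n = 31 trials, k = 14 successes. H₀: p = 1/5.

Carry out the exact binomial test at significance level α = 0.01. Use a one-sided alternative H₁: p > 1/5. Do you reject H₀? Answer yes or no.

reject H₀: yes

Exact binomial: n=31, k=14, p₀=1/5=0.2000
P(X≥14) from Σ C(n,i)·p₀^i·(1−p₀)^(n−i)
p-value (one-sided, H₁ greater) = 0.00134
At α=0.01: p < α → reject H₀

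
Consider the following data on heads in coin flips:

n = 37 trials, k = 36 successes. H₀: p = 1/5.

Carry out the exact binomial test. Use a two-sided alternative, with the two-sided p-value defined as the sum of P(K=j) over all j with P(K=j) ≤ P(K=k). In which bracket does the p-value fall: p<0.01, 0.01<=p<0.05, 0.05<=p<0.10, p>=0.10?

p-value bracket: p<0.01

Exact binomial: n=37, k=36, p₀=1/5=0.2000
P(X=j) = C(n,j)·p₀^j·(1−p₀)^(n−j); p = Σ P(X=j) over j with P(X=j) ≤ P(X=36)
p-value (two-sided) = 0.00000
→ bracket: p<0.01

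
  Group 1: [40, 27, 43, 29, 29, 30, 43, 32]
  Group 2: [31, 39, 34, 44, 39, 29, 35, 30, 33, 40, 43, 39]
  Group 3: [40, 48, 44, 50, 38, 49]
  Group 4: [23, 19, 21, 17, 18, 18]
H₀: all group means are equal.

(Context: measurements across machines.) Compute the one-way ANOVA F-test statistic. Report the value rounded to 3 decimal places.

Group means [34.12, 36.33, 44.83, 19.33], grand mean 34.188
SSB = Σnᵢ(x̄ᵢ−x̄)² = 2059.167; SSW = ΣΣ(x−x̄ᵢ)² = 745.708
MSB = 2059.167/3 = 686.3889; MSW = 745.708/28 = 26.6324
F = MSB/MSW = 25.7727
df = (3, 28)

test statistic = 25.773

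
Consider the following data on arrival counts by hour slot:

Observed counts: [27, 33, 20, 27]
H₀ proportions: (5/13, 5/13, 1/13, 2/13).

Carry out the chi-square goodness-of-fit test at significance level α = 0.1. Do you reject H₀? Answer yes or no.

n = 107; E_i = n·p_i = [41.15, 41.15, 8.23, 16.46]
χ² = (27−41.15)²/41.15 + (33−41.15)²/41.15 + (20−8.23)²/8.23 + (27−16.46)²/16.46 = 30.0589
df = 3
p-value (upper-tail) = 0.00000
At α=0.1: p < α → reject H₀

reject H₀: yes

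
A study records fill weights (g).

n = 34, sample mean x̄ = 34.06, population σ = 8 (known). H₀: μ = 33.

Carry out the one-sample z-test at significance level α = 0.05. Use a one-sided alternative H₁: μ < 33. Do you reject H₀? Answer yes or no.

SE = σ/√n = 8/√34 = 1.3720
z = (x̄−μ₀)/SE = (34.06−33)/1.3720 = 0.7726
p-value (one-sided, H₁ less) = 0.78012
At α=0.05: p ≥ α → fail to reject H₀

reject H₀: no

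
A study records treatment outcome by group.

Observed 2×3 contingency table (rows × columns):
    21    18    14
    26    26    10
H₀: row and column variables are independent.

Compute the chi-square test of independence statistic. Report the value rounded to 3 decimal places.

Row totals [53, 62], col totals [47, 44, 24], n=115
χ² = (21−21.66)²/21.66 + (18−20.28)²/20.28 + (14−11.06)²/11.06 + (26−25.34)²/25.34 + (26−23.72)²/23.72 + (10−12.94)²/12.94 = 1.9608
df = 2

test statistic = 1.961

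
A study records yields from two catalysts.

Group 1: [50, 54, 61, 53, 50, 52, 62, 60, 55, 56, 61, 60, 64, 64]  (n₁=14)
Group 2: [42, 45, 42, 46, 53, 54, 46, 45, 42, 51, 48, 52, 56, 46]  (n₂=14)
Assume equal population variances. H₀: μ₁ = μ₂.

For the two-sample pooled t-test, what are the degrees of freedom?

df = n₁ + n₂ − 2 = 14 + 14 − 2 = 26

degrees of freedom = 26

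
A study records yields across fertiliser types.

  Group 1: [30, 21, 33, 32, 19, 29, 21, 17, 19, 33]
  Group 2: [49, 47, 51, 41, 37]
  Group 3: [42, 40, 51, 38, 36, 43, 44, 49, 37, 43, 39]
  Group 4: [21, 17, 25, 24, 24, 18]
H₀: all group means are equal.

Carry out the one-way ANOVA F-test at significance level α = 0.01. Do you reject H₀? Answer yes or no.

reject H₀: yes

Group means [25.40, 45.00, 42.00, 21.50], grand mean 33.438
SSB = Σnᵢ(x̄ᵢ−x̄)² = 2975.975; SSW = ΣΣ(x−x̄ᵢ)² = 803.900
MSB = 2975.975/3 = 991.9917; MSW = 803.900/28 = 28.7107
F = MSB/MSW = 34.5513
df = (3, 28)
p-value (upper-tail) = 0.00000
At α=0.01: p < α → reject H₀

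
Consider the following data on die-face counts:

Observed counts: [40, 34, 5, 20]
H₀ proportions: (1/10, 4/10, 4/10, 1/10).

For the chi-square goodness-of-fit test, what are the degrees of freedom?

df = k − 1 = 4 − 1 = 3

degrees of freedom = 3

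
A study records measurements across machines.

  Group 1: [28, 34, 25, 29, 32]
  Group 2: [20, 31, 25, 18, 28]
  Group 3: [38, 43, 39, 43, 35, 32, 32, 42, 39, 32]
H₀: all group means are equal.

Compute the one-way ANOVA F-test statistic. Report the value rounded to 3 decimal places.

test statistic = 15.077

Group means [29.60, 24.40, 37.50], grand mean 32.250
SSB = Σnᵢ(x̄ᵢ−x̄)² = 618.850; SSW = ΣΣ(x−x̄ᵢ)² = 348.900
MSB = 618.850/2 = 309.4250; MSW = 348.900/17 = 20.5235
F = MSB/MSW = 15.0766
df = (2, 17)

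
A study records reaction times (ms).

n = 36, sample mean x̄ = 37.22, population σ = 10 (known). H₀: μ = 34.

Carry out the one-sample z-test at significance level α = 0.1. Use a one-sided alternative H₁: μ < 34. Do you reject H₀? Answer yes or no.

reject H₀: no

SE = σ/√n = 10/√36 = 1.6667
z = (x̄−μ₀)/SE = (37.22−34)/1.6667 = 1.9320
p-value (one-sided, H₁ less) = 0.97332
At α=0.1: p ≥ α → fail to reject H₀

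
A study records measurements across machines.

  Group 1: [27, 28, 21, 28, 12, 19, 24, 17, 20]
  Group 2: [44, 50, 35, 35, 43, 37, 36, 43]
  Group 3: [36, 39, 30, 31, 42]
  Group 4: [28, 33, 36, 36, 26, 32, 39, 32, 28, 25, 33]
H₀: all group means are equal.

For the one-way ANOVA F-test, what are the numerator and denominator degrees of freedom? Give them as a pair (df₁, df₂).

degrees of freedom = [3, 29]

k = 4 groups, N = 33 total
df = (k−1, N−k) = (4−1, 33−4) = (3, 29)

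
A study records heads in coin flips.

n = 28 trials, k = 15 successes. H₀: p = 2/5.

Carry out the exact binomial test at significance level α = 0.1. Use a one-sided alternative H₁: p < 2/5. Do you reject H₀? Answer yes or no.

reject H₀: no

Exact binomial: n=28, k=15, p₀=2/5=0.4000
P(X≤15) from Σ C(n,i)·p₀^i·(1−p₀)^(n−i)
p-value (one-sided, H₁ less) = 0.95005
At α=0.1: p ≥ α → fail to reject H₀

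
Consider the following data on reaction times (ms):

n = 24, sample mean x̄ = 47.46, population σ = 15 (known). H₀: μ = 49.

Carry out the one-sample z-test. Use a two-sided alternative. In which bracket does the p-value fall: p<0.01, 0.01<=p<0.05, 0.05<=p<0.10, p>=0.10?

SE = σ/√n = 15/√24 = 3.0619
z = (x̄−μ₀)/SE = (47.46−49)/3.0619 = -0.5030
p-value (two-sided) = 0.61499
→ bracket: p>=0.10

p-value bracket: p>=0.10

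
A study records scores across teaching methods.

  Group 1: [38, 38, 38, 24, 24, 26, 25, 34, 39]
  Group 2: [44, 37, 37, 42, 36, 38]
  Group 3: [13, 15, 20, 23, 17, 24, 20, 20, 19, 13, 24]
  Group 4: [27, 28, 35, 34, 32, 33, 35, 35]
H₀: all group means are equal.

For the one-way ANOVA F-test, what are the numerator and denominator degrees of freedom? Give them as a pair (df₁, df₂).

k = 4 groups, N = 34 total
df = (k−1, N−k) = (4−1, 34−4) = (3, 30)

degrees of freedom = [3, 30]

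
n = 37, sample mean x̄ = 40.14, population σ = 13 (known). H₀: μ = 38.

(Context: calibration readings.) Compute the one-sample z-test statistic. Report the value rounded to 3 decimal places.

test statistic = 1.001

SE = σ/√n = 13/√37 = 2.1372
z = (x̄−μ₀)/SE = (40.14−38)/2.1372 = 1.0013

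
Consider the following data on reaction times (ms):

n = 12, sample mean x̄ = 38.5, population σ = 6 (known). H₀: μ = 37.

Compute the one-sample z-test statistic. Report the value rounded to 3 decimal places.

SE = σ/√n = 6/√12 = 1.7321
z = (x̄−μ₀)/SE = (38.5−37)/1.7321 = 0.8660

test statistic = 0.866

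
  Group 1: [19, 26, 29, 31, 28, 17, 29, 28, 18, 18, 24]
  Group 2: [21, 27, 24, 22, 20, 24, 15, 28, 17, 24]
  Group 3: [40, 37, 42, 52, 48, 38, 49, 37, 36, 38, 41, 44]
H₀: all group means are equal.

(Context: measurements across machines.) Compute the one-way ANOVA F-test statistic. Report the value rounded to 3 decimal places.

Group means [24.27, 22.20, 41.83], grand mean 30.030
SSB = Σnᵢ(x̄ᵢ−x̄)² = 2649.521; SSW = ΣΣ(x−x̄ᵢ)² = 743.448
MSB = 2649.521/2 = 1324.7606; MSW = 743.448/30 = 24.7816
F = MSB/MSW = 53.4574
df = (2, 30)

test statistic = 53.457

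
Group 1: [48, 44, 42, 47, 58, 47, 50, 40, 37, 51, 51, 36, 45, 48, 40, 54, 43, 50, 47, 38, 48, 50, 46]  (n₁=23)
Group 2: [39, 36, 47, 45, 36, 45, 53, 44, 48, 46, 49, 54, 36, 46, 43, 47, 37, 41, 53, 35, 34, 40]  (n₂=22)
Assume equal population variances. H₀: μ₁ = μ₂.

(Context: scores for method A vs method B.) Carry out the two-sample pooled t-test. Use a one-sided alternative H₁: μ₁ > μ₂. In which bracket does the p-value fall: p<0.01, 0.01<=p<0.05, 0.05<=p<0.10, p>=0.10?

p-value bracket: 0.05<=p<0.10

x̄₁=46.087, s₁=5.510, n₁=23
x̄₂=43.364, s₂=6.153, n₂=22
s_p² = [22·5.510² + 21·6.153²]/43 = 34.0213
SE = √(s_p²·(1/23+1/22)) = 1.7394
t = (46.087−43.364)/1.7394 = 1.5656
df = 43
p-value (one-sided, H₁ greater) = 0.06238
→ bracket: 0.05<=p<0.10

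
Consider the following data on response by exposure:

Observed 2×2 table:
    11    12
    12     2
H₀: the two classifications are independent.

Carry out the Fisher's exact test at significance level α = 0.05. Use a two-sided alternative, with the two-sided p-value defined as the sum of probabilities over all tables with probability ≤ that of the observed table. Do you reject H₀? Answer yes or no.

reject H₀: yes

Margins: r₁=23, r₂=14, c₁=23, c₂=14, n=37
p_obs = C(23,11)·C(14,12)/C(37,23); sum pmf over tables with pmf ≤ p_obs
p-value (two-sided) = 0.03549
At α=0.05: p < α → reject H₀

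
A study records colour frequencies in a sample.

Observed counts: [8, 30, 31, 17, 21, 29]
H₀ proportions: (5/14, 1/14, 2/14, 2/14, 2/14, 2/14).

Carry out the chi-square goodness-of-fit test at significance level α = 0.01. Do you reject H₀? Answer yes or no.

reject H₀: yes

n = 136; E_i = n·p_i = [48.57, 9.71, 19.43, 19.43, 19.43, 19.43]
χ² = (8−48.57)²/48.57 + (30−9.71)²/9.71 + (31−19.43)²/19.43 + (17−19.43)²/19.43 + (21−19.43)²/19.43 + (29−19.43)²/19.43 = 88.2882
df = 5
p-value (upper-tail) = 0.00000
At α=0.01: p < α → reject H₀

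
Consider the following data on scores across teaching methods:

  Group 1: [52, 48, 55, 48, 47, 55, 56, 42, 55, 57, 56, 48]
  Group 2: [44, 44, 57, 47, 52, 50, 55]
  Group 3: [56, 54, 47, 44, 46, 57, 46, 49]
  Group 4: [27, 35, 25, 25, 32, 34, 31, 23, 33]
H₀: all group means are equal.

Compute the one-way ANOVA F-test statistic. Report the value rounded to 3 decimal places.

Group means [51.58, 49.86, 49.88, 29.44], grand mean 45.333
SSB = Σnᵢ(x̄ᵢ−x̄)² = 3049.129; SSW = ΣΣ(x−x̄ᵢ)² = 752.871
MSB = 3049.129/3 = 1016.3763; MSW = 752.871/32 = 23.5272
F = MSB/MSW = 43.2000
df = (3, 32)

test statistic = 43.200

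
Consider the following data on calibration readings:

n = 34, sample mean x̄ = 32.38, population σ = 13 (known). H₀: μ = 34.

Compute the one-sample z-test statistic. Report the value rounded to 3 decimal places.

SE = σ/√n = 13/√34 = 2.2295
z = (x̄−μ₀)/SE = (32.38−34)/2.2295 = -0.7266

test statistic = -0.727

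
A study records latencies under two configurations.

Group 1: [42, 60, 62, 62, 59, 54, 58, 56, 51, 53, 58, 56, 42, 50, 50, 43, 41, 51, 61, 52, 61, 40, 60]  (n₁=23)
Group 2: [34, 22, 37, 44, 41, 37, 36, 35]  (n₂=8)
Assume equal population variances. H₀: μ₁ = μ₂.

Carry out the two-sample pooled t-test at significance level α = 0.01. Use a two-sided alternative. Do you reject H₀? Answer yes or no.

reject H₀: yes

x̄₁=53.130, s₁=7.307, n₁=23
x̄₂=35.750, s₂=6.453, n₂=8
s_p² = [22·7.307² + 7·6.453²]/29 = 50.5555
SE = √(s_p²·(1/23+1/8)) = 2.9185
t = (53.130−35.750)/2.9185 = 5.9553
df = 29
p-value (two-sided) = 0.00000
At α=0.01: p < α → reject H₀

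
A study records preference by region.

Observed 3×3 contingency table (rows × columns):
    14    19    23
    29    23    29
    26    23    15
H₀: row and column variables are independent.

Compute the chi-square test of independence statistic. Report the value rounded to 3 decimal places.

Row totals [56, 81, 64], col totals [69, 65, 67], n=201
χ² = (14−19.22)²/19.22 + (19−18.11)²/18.11 + (23−18.67)²/18.67 + (29−27.81)²/27.81 + (23−26.19)²/26.19 + (29−27.00)²/27.00 + (26−21.97)²/21.97 + (23−20.70)²/20.70 + (15−21.33)²/21.33 = 5.9339
df = 4

test statistic = 5.934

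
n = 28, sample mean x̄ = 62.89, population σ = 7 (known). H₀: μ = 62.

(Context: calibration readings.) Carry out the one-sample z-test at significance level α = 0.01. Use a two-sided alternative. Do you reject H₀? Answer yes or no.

SE = σ/√n = 7/√28 = 1.3229
z = (x̄−μ₀)/SE = (62.89−62)/1.3229 = 0.6728
p-value (two-sided) = 0.50109
At α=0.01: p ≥ α → fail to reject H₀

reject H₀: no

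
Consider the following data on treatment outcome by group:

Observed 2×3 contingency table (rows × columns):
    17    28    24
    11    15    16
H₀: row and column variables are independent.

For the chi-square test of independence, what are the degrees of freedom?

degrees of freedom = 2

df = (r−1)(c−1) = (2−1)·(3−1) = 2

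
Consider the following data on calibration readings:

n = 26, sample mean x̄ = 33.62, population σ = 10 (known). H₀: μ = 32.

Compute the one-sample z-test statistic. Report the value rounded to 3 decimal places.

SE = σ/√n = 10/√26 = 1.9612
z = (x̄−μ₀)/SE = (33.62−32)/1.9612 = 0.8260

test statistic = 0.826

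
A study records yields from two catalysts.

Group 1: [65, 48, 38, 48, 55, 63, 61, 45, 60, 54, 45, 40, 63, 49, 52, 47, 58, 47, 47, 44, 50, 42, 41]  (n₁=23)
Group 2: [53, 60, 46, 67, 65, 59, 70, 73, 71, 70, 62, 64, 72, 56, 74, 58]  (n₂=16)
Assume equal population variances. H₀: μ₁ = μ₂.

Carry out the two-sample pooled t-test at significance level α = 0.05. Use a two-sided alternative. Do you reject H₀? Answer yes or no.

x̄₁=50.522, s₁=7.971, n₁=23
x̄₂=63.750, s₂=8.021, n₂=16
s_p² = [22·7.971² + 15·8.021²]/37 = 63.8578
SE = √(s_p²·(1/23+1/16)) = 2.6014
t = (50.522−63.750)/2.6014 = -5.0850
df = 37
p-value (two-sided) = 0.00001
At α=0.05: p < α → reject H₀

reject H₀: yes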